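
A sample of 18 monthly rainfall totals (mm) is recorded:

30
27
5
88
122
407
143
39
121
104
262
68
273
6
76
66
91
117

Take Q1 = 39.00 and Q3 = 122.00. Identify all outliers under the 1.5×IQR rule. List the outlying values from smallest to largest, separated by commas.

IQR = Q3 − Q1 = 122.00 − 39.00 = 83.00.
Lower fence = Q1 − 1.5·IQR = 39.00 − 124.50 = -85.50.
Upper fence = Q3 + 1.5·IQR = 122.00 + 124.50 = 246.50.
262 > 246.50 → outlier.
273 > 246.50 → outlier.
407 > 246.50 → outlier.
All remaining values lie within [-85.50, 246.50].

262, 273, 407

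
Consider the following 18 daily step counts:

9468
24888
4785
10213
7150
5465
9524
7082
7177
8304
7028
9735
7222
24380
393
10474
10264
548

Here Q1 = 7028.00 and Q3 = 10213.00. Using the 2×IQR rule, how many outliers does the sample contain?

IQR = 3185.00; fences at 7028.00 − 6370.00 = 658.00 and 10213.00 + 6370.00 = 16583.00.
Outside the cutoffs: 393, 548, 24380, 24888.

4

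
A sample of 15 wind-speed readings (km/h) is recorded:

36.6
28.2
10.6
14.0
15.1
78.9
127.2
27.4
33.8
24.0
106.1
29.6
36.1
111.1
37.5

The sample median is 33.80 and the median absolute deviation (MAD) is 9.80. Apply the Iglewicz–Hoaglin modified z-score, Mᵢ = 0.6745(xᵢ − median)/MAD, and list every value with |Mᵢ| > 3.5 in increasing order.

106.1, 111.1, 127.2

|Mᵢ| > 3.5 ⇔ |xᵢ − 33.80| > 3.5·9.80/0.6745 = 50.85.
So outliers lie outside [-17.05, 84.65].
106.1: M = 4.98 → outlier.
111.1: M = 5.32 → outlier.
127.2: M = 6.43 → outlier.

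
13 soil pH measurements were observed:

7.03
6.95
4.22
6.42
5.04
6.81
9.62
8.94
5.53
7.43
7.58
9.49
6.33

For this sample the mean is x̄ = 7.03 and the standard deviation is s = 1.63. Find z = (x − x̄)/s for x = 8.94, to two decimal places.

1.17

z = (8.94 − 7.03) / 1.63 = 1.17.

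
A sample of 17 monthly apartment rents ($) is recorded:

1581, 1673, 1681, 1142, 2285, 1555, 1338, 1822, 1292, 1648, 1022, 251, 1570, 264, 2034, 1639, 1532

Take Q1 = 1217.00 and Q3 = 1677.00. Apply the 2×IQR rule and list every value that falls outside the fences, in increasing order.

251, 264

IQR = Q3 − Q1 = 1677.00 − 1217.00 = 460.00.
Lower fence = Q1 − 2·IQR = 1217.00 − 920.00 = 297.00.
Upper fence = Q3 + 2·IQR = 1677.00 + 920.00 = 2597.00.
251 < 297.00 → outlier.
264 < 297.00 → outlier.
All remaining values lie within [297.00, 2597.00].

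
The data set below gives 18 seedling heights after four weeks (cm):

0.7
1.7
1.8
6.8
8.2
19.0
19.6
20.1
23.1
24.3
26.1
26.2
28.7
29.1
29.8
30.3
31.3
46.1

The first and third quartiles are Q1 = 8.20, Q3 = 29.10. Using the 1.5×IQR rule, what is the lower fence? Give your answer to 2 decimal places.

IQR = Q3 − Q1 = 29.10 − 8.20 = 20.90.
Lower fence = Q1 − 1.5·IQR = 8.20 − 31.35 = -23.15.
Upper fence = Q3 + 1.5·IQR = 29.10 + 31.35 = 60.45.

-23.15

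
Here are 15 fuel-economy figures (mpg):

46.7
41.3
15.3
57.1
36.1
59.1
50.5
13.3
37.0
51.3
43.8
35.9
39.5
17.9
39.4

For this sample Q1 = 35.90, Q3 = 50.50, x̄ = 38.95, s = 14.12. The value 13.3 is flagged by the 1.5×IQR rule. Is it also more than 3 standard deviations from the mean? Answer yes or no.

z = (13.3 − 38.95) / 14.12 = -1.82.
|z| = 1.82 ≤ 3.

no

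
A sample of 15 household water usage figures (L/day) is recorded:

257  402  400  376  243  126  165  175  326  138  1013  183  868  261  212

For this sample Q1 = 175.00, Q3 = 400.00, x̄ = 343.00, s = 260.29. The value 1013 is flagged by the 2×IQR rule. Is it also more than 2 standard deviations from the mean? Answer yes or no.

yes

z = (1013 − 343.00) / 260.29 = 2.57.
|z| = 2.57 > 2.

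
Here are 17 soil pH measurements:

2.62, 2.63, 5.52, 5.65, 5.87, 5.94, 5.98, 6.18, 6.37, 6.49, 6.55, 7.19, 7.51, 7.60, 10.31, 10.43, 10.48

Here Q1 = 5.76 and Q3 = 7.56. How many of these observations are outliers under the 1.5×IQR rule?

IQR = 1.80; fences at 5.76 − 2.70 = 3.06 and 7.56 + 2.70 = 10.26.
Outside the cutoffs: 2.62, 2.63, 10.31, 10.43, 10.48.

5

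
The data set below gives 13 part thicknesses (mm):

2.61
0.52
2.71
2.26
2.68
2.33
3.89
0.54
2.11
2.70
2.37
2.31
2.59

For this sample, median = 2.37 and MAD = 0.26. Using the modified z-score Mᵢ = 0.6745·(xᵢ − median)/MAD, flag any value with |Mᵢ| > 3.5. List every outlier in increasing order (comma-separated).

0.52, 0.54, 3.89

|Mᵢ| > 3.5 ⇔ |xᵢ − 2.37| > 3.5·0.26/0.6745 = 1.35.
So outliers lie outside [1.02, 3.72].
0.52: M = -4.80 → outlier.
0.54: M = -4.75 → outlier.
3.89: M = 3.94 → outlier.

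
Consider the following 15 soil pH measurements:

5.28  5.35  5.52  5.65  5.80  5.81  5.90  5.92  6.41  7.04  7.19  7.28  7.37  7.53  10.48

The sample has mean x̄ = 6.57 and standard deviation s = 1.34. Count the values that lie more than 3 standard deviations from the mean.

0

Cutoffs: x̄ ± 3s = [2.55, 10.59].
Every value lies within the cutoffs.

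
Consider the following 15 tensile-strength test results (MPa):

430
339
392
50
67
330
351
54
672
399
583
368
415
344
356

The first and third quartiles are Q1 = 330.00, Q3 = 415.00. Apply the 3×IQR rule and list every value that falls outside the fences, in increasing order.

IQR = Q3 − Q1 = 415.00 − 330.00 = 85.00.
Lower fence = Q1 − 3·IQR = 330.00 − 255.00 = 75.00.
Upper fence = Q3 + 3·IQR = 415.00 + 255.00 = 670.00.
50 < 75.00 → outlier.
54 < 75.00 → outlier.
67 < 75.00 → outlier.
672 > 670.00 → outlier.
All remaining values lie within [75.00, 670.00].

50, 54, 67, 672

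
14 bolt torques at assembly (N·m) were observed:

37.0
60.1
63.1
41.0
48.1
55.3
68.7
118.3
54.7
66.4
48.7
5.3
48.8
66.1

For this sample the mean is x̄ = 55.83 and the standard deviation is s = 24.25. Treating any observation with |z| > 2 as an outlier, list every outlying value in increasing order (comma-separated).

5.3, 118.3

Cutoffs at x̄ ± 2s: 55.83 ± 2·24.25 = [7.33, 104.33].
5.3: z = -2.08, |z| > 2 → outlier.
118.3: z = 2.58, |z| > 2 → outlier.
Every other value lies within [7.33, 104.33].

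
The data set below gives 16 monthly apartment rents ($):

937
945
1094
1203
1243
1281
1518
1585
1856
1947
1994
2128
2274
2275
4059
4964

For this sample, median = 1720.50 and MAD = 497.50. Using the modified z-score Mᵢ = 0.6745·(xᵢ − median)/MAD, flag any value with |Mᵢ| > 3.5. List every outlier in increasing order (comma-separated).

4964

|Mᵢ| > 3.5 ⇔ |xᵢ − 1720.50| > 3.5·497.50/0.6745 = 2581.54.
So outliers lie outside [-861.04, 4302.04].
4964: M = 4.40 → outlier.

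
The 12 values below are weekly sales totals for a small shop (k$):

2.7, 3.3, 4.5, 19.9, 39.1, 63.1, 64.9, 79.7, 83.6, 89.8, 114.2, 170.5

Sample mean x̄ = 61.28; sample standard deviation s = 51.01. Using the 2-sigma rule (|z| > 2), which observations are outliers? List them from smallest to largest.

Cutoffs at x̄ ± 2s: 61.28 ± 2·51.01 = [-40.74, 163.30].
170.5: z = 2.14, |z| > 2 → outlier.
Every other value lies within [-40.74, 163.30].

170.5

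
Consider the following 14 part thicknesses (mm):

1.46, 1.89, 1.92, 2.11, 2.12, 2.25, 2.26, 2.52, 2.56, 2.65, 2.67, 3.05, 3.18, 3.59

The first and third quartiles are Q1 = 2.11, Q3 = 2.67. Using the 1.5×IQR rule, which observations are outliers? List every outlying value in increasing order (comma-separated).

IQR = Q3 − Q1 = 2.67 − 2.11 = 0.56.
Lower fence = Q1 − 1.5·IQR = 2.11 − 0.84 = 1.27.
Upper fence = Q3 + 1.5·IQR = 2.67 + 0.84 = 3.51.
3.59 > 3.51 → outlier.
All remaining values lie within [1.27, 3.51].

3.59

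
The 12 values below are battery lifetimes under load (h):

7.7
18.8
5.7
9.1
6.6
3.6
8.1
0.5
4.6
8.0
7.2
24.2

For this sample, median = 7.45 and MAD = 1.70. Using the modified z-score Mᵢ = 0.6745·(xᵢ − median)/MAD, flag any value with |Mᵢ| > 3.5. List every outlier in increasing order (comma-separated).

18.8, 24.2

|Mᵢ| > 3.5 ⇔ |xᵢ − 7.45| > 3.5·1.70/0.6745 = 8.82.
So outliers lie outside [-1.37, 16.27].
18.8: M = 4.50 → outlier.
24.2: M = 6.65 → outlier.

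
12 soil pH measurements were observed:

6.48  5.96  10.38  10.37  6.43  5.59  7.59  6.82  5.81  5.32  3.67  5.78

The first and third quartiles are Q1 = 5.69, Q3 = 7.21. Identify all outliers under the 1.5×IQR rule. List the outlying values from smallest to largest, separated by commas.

IQR = Q3 − Q1 = 7.21 − 5.69 = 1.52.
Lower fence = Q1 − 1.5·IQR = 5.69 − 2.28 = 3.41.
Upper fence = Q3 + 1.5·IQR = 7.21 + 2.28 = 9.49.
10.37 > 9.49 → outlier.
10.38 > 9.49 → outlier.
All remaining values lie within [3.41, 9.49].

10.37, 10.38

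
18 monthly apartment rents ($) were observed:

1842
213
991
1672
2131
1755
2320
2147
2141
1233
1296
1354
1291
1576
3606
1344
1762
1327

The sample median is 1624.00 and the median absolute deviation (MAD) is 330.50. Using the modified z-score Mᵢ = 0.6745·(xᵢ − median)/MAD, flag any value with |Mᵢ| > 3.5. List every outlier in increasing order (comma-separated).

3606

|Mᵢ| > 3.5 ⇔ |xᵢ − 1624.00| > 3.5·330.50/0.6745 = 1714.97.
So outliers lie outside [-90.97, 3338.97].
3606: M = 4.04 → outlier.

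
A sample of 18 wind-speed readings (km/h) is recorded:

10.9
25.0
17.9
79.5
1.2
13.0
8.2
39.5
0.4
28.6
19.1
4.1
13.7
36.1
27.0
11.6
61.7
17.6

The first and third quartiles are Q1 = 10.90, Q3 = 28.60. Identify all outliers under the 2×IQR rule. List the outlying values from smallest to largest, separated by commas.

IQR = Q3 − Q1 = 28.60 − 10.90 = 17.70.
Lower fence = Q1 − 2·IQR = 10.90 − 35.40 = -24.50.
Upper fence = Q3 + 2·IQR = 28.60 + 35.40 = 64.00.
79.5 > 64.00 → outlier.
All remaining values lie within [-24.50, 64.00].

79.5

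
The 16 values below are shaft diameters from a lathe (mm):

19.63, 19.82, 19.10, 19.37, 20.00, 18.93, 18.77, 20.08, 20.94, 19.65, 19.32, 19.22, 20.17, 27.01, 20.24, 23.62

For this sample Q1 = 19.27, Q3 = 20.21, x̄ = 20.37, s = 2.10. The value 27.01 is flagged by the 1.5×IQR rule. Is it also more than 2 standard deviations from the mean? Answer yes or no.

yes

z = (27.01 − 20.37) / 2.10 = 3.16.
|z| = 3.16 > 2.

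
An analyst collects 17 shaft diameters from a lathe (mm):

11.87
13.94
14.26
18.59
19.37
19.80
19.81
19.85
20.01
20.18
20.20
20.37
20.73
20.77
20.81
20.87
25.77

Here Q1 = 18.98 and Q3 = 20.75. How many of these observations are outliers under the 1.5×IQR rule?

IQR = 1.77; fences at 18.98 − 2.655 = 16.325 and 20.75 + 2.655 = 23.405.
Outside the cutoffs: 11.87, 13.94, 14.26, 25.77.

4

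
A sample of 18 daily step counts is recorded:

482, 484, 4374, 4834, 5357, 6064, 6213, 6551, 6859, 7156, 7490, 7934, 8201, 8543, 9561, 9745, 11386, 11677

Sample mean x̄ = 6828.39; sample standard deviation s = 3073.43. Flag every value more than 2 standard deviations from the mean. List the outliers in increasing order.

Cutoffs at x̄ ± 2s: 6828.39 ± 2·3073.43 = [681.53, 12975.25].
482: z = -2.06, |z| > 2 → outlier.
484: z = -2.06, |z| > 2 → outlier.
Every other value lies within [681.53, 12975.25].

482, 484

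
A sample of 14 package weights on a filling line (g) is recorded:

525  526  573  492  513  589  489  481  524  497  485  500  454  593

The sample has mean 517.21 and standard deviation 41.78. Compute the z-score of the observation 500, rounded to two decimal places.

-0.41

z = (500 − 517.21) / 41.78 = -0.41.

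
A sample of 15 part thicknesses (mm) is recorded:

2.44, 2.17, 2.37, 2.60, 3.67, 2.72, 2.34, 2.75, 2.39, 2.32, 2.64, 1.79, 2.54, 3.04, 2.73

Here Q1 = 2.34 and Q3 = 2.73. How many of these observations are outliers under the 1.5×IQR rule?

1

IQR = 0.39; fences at 2.34 − 0.585 = 1.755 and 2.73 + 0.585 = 3.315.
Outside the cutoffs: 3.67.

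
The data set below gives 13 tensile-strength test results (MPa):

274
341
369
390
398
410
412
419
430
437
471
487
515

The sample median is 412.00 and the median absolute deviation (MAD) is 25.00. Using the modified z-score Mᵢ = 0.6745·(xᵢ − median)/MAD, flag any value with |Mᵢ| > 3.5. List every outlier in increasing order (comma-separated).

|Mᵢ| > 3.5 ⇔ |xᵢ − 412.00| > 3.5·25.00/0.6745 = 129.73.
So outliers lie outside [282.27, 541.73].
274: M = -3.72 → outlier.

274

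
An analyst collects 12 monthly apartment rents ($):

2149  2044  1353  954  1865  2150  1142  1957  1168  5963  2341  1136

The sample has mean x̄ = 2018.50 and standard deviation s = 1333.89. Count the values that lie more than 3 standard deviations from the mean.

Cutoffs: x̄ ± 3s = [-1983.17, 6020.17].
Every value lies within the cutoffs.

0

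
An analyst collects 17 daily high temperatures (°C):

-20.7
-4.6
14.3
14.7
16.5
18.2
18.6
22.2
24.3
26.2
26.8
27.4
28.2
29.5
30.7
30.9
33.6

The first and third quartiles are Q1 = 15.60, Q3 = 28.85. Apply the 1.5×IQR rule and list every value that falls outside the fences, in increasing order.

IQR = Q3 − Q1 = 28.85 − 15.60 = 13.25.
Lower fence = Q1 − 1.5·IQR = 15.60 − 19.875 = -4.275.
Upper fence = Q3 + 1.5·IQR = 28.85 + 19.875 = 48.725.
-20.7 < -4.275 → outlier.
-4.6 < -4.275 → outlier.
All remaining values lie within [-4.275, 48.725].

-20.7, -4.6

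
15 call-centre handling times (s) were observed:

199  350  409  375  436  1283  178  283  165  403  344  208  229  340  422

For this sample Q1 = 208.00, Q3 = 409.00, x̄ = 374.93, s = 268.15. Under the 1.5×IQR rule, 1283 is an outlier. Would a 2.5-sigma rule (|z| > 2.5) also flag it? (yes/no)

z = (1283 − 374.93) / 268.15 = 3.39.
|z| = 3.39 > 2.5.

yes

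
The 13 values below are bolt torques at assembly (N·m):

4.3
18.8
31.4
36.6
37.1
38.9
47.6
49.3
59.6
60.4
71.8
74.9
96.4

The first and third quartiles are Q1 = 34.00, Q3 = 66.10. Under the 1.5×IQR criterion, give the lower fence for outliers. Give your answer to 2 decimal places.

IQR = Q3 − Q1 = 66.10 − 34.00 = 32.10.
Lower fence = Q1 − 1.5·IQR = 34.00 − 48.15 = -14.15.
Upper fence = Q3 + 1.5·IQR = 66.10 + 48.15 = 114.25.

-14.15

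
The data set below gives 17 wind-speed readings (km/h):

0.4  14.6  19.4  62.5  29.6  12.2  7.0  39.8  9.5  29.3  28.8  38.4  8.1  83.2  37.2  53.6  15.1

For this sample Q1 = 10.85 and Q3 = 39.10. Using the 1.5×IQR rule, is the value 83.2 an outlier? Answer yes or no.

IQR = Q3 − Q1 = 39.10 − 10.85 = 28.25.
Lower fence = Q1 − 1.5·IQR = 10.85 − 42.375 = -31.525.
Upper fence = Q3 + 1.5·IQR = 39.10 + 42.375 = 81.475.
83.2 lies above the upper fence.

yes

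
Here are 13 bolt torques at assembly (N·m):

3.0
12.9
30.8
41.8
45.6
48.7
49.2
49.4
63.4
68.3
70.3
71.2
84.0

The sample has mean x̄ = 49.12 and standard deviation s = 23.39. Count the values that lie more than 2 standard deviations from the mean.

Cutoffs: x̄ ± 2s = [2.34, 95.90].
Every value lies within the cutoffs.

0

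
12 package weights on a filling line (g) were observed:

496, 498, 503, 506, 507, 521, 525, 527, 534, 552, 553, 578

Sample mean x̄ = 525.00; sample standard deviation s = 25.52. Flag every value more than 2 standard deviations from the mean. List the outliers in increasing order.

Cutoffs at x̄ ± 2s: 525.00 ± 2·25.52 = [473.96, 576.04].
578: z = 2.08, |z| > 2 → outlier.
Every other value lies within [473.96, 576.04].

578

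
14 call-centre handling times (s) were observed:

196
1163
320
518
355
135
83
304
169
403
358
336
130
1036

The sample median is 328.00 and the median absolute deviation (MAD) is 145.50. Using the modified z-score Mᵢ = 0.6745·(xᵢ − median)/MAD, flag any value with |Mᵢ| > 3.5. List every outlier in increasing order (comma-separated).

|Mᵢ| > 3.5 ⇔ |xᵢ − 328.00| > 3.5·145.50/0.6745 = 755.00.
So outliers lie outside [-427.00, 1083.00].
1163: M = 3.87 → outlier.

1163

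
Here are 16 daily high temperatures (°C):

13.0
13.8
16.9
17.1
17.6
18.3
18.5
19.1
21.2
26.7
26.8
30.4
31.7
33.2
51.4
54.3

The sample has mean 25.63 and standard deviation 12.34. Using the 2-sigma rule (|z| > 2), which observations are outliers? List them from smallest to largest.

Cutoffs at x̄ ± 2s: 25.63 ± 2·12.34 = [0.95, 50.31].
51.4: z = 2.09, |z| > 2 → outlier.
54.3: z = 2.32, |z| > 2 → outlier.
Every other value lies within [0.95, 50.31].

51.4, 54.3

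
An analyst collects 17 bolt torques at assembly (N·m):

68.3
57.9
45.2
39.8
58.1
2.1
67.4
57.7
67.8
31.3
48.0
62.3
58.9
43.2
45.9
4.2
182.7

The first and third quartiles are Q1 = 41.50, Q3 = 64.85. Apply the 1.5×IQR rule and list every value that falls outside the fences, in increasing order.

2.1, 4.2, 182.7

IQR = Q3 − Q1 = 64.85 − 41.50 = 23.35.
Lower fence = Q1 − 1.5·IQR = 41.50 − 35.025 = 6.475.
Upper fence = Q3 + 1.5·IQR = 64.85 + 35.025 = 99.875.
2.1 < 6.475 → outlier.
4.2 < 6.475 → outlier.
182.7 > 99.875 → outlier.
All remaining values lie within [6.475, 99.875].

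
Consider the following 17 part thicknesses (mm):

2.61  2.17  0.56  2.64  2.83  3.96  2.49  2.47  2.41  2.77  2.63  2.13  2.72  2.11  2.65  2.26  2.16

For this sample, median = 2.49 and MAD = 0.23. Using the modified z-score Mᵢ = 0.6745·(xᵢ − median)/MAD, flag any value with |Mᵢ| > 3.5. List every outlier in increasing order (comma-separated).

|Mᵢ| > 3.5 ⇔ |xᵢ − 2.49| > 3.5·0.23/0.6745 = 1.19.
So outliers lie outside [1.30, 3.68].
0.56: M = -5.66 → outlier.
3.96: M = 4.31 → outlier.

0.56, 3.96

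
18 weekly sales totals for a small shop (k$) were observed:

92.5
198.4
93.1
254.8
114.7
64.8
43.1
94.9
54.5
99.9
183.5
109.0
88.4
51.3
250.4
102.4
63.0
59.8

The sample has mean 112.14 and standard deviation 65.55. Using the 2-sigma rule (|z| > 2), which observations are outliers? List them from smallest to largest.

250.4, 254.8

Cutoffs at x̄ ± 2s: 112.14 ± 2·65.55 = [-18.96, 243.24].
250.4: z = 2.11, |z| > 2 → outlier.
254.8: z = 2.18, |z| > 2 → outlier.
Every other value lies within [-18.96, 243.24].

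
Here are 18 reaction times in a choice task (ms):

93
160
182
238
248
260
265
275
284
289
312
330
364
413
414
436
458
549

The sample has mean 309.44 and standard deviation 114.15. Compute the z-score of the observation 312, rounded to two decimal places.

z = (312 − 309.44) / 114.15 = 0.02.

0.02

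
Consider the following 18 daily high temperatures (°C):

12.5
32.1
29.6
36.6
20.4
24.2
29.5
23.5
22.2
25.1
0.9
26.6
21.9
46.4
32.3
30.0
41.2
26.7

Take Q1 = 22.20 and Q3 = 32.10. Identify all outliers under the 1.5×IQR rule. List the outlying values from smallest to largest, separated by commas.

IQR = Q3 − Q1 = 32.10 − 22.20 = 9.90.
Lower fence = Q1 − 1.5·IQR = 22.20 − 14.85 = 7.35.
Upper fence = Q3 + 1.5·IQR = 32.10 + 14.85 = 46.95.
0.9 < 7.35 → outlier.
All remaining values lie within [7.35, 46.95].

0.9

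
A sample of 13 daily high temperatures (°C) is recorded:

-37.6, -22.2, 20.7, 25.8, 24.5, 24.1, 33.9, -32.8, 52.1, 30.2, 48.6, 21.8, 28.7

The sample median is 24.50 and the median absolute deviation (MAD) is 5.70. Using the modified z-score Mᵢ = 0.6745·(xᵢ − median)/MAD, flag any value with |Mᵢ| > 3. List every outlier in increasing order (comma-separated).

-37.6, -32.8, -22.2, 52.1

|Mᵢ| > 3 ⇔ |xᵢ − 24.50| > 3·5.70/0.6745 = 25.35.
So outliers lie outside [-0.85, 49.85].
-37.6: M = -7.35 → outlier.
-32.8: M = -6.78 → outlier.
-22.2: M = -5.53 → outlier.
52.1: M = 3.27 → outlier.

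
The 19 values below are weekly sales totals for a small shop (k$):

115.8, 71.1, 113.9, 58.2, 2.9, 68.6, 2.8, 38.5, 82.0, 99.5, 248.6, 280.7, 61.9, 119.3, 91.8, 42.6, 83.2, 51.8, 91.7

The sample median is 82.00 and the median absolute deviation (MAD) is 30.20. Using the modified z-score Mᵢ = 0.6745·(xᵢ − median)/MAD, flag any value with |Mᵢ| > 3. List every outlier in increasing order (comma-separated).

248.6, 280.7

|Mᵢ| > 3 ⇔ |xᵢ − 82.00| > 3·30.20/0.6745 = 134.32.
So outliers lie outside [-52.32, 216.32].
248.6: M = 3.72 → outlier.
280.7: M = 4.44 → outlier.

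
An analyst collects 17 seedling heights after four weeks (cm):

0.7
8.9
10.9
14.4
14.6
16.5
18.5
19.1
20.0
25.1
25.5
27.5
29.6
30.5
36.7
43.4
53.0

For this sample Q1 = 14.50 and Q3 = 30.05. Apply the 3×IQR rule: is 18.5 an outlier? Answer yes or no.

IQR = Q3 − Q1 = 30.05 − 14.50 = 15.55.
Lower fence = Q1 − 3·IQR = 14.50 − 46.65 = -32.15.
Upper fence = Q3 + 3·IQR = 30.05 + 46.65 = 76.70.
18.5 lies within [-32.15, 76.70].

no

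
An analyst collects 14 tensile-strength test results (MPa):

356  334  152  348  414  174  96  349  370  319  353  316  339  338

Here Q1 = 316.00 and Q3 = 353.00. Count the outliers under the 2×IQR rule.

3

IQR = 37.00; fences at 316.00 − 74.00 = 242.00 and 353.00 + 74.00 = 427.00.
Outside the cutoffs: 96, 152, 174.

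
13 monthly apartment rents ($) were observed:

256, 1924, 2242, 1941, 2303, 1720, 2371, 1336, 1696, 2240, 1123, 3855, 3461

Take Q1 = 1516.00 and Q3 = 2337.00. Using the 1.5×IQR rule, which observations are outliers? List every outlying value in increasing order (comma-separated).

256, 3855

IQR = Q3 − Q1 = 2337.00 − 1516.00 = 821.00.
Lower fence = Q1 − 1.5·IQR = 1516.00 − 1231.50 = 284.50.
Upper fence = Q3 + 1.5·IQR = 2337.00 + 1231.50 = 3568.50.
256 < 284.50 → outlier.
3855 > 3568.50 → outlier.
All remaining values lie within [284.50, 3568.50].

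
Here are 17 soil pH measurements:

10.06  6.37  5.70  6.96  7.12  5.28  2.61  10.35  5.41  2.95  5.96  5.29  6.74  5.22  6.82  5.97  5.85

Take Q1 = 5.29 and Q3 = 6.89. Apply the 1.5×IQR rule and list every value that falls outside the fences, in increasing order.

IQR = Q3 − Q1 = 6.89 − 5.29 = 1.60.
Lower fence = Q1 − 1.5·IQR = 5.29 − 2.40 = 2.89.
Upper fence = Q3 + 1.5·IQR = 6.89 + 2.40 = 9.29.
2.61 < 2.89 → outlier.
10.06 > 9.29 → outlier.
10.35 > 9.29 → outlier.
All remaining values lie within [2.89, 9.29].

2.61, 10.06, 10.35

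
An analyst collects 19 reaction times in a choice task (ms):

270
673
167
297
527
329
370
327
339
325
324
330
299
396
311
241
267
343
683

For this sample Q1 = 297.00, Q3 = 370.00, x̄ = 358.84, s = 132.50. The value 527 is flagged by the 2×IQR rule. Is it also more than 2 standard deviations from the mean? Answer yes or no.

no

z = (527 − 358.84) / 132.50 = 1.27.
|z| = 1.27 ≤ 2.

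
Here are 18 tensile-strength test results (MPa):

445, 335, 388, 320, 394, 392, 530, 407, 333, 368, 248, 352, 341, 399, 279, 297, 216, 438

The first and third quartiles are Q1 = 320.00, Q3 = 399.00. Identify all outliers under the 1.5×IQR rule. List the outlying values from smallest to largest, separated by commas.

530

IQR = Q3 − Q1 = 399.00 − 320.00 = 79.00.
Lower fence = Q1 − 1.5·IQR = 320.00 − 118.50 = 201.50.
Upper fence = Q3 + 1.5·IQR = 399.00 + 118.50 = 517.50.
530 > 517.50 → outlier.
All remaining values lie within [201.50, 517.50].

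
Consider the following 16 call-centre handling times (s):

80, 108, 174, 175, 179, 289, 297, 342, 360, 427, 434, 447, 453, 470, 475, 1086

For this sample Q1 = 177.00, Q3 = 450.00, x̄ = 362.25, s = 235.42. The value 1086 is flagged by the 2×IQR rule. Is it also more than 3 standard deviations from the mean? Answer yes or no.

yes

z = (1086 − 362.25) / 235.42 = 3.07.
|z| = 3.07 > 3.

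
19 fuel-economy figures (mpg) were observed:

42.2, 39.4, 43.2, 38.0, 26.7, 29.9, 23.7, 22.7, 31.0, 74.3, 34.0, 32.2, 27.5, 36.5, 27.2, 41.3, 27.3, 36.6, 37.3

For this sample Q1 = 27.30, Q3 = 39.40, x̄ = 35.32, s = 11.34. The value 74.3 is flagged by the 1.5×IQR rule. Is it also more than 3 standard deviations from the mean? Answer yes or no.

z = (74.3 − 35.32) / 11.34 = 3.44.
|z| = 3.44 > 3.

yes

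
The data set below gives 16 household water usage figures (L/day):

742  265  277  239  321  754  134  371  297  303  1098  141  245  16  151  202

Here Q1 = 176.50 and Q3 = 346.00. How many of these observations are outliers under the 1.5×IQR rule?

IQR = 169.50; fences at 176.50 − 254.25 = -77.75 and 346.00 + 254.25 = 600.25.
Outside the cutoffs: 742, 754, 1098.

3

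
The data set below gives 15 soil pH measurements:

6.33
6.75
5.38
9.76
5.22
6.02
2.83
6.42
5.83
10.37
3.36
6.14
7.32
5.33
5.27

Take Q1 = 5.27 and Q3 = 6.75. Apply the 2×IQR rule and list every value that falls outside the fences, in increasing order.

9.76, 10.37

IQR = Q3 − Q1 = 6.75 − 5.27 = 1.48.
Lower fence = Q1 − 2·IQR = 5.27 − 2.96 = 2.31.
Upper fence = Q3 + 2·IQR = 6.75 + 2.96 = 9.71.
9.76 > 9.71 → outlier.
10.37 > 9.71 → outlier.
All remaining values lie within [2.31, 9.71].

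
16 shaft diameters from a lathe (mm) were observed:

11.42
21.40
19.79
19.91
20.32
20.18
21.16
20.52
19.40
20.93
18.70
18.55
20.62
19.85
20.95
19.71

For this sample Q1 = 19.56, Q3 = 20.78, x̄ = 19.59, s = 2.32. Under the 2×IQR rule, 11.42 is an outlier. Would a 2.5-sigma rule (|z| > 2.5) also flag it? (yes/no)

yes

z = (11.42 − 19.59) / 2.32 = -3.52.
|z| = 3.52 > 2.5.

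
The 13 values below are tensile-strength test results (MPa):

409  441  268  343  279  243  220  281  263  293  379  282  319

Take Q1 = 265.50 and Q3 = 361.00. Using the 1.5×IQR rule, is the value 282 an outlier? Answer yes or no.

no

IQR = Q3 − Q1 = 361.00 − 265.50 = 95.50.
Lower fence = Q1 − 1.5·IQR = 265.50 − 143.25 = 122.25.
Upper fence = Q3 + 1.5·IQR = 361.00 + 143.25 = 504.25.
282 lies within [122.25, 504.25].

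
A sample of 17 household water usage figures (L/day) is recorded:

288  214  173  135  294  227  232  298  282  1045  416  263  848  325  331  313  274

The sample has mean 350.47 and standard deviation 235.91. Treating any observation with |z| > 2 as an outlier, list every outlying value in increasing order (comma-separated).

Cutoffs at x̄ ± 2s: 350.47 ± 2·235.91 = [-121.35, 822.29].
848: z = 2.11, |z| > 2 → outlier.
1045: z = 2.94, |z| > 2 → outlier.
Every other value lies within [-121.35, 822.29].

848, 1045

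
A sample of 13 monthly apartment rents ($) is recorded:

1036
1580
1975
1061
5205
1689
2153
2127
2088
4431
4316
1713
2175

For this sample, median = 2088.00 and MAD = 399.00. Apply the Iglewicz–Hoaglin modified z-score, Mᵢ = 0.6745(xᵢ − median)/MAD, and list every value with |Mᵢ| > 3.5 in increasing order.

|Mᵢ| > 3.5 ⇔ |xᵢ − 2088.00| > 3.5·399.00/0.6745 = 2070.42.
So outliers lie outside [17.58, 4158.42].
4316: M = 3.77 → outlier.
4431: M = 3.96 → outlier.
5205: M = 5.27 → outlier.

4316, 4431, 5205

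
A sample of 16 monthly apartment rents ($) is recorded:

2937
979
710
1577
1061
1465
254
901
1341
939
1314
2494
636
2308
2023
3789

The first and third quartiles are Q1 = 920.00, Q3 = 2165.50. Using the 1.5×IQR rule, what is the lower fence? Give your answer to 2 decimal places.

-948.25

IQR = Q3 − Q1 = 2165.50 − 920.00 = 1245.50.
Lower fence = Q1 − 1.5·IQR = 920.00 − 1868.25 = -948.25.
Upper fence = Q3 + 1.5·IQR = 2165.50 + 1868.25 = 4033.75.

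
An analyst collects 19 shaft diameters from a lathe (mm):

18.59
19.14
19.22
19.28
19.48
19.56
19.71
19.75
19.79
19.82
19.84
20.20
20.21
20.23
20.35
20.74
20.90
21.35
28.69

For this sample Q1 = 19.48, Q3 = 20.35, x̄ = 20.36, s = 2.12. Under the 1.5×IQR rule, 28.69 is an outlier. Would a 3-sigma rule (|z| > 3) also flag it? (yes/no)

yes

z = (28.69 − 20.36) / 2.12 = 3.93.
|z| = 3.93 > 3.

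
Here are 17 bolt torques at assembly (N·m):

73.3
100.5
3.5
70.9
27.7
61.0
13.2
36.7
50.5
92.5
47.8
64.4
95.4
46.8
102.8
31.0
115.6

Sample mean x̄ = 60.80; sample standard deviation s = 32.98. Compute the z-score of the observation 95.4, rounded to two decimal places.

z = (95.4 − 60.80) / 32.98 = 1.05.

1.05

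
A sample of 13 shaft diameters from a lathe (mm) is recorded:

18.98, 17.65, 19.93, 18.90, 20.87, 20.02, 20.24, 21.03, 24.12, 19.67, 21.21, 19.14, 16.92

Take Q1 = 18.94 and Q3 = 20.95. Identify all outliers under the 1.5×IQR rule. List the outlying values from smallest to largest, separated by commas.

24.12

IQR = Q3 − Q1 = 20.95 − 18.94 = 2.01.
Lower fence = Q1 − 1.5·IQR = 18.94 − 3.015 = 15.925.
Upper fence = Q3 + 1.5·IQR = 20.95 + 3.015 = 23.965.
24.12 > 23.965 → outlier.
All remaining values lie within [15.925, 23.965].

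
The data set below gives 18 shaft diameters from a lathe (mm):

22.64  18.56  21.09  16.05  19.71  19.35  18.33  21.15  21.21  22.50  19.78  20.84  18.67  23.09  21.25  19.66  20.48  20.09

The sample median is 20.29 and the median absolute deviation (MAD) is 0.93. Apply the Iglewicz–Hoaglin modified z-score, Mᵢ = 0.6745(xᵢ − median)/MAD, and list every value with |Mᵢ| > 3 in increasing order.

16.05

|Mᵢ| > 3 ⇔ |xᵢ − 20.29| > 3·0.93/0.6745 = 4.14.
So outliers lie outside [16.15, 24.43].
16.05: M = -3.08 → outlier.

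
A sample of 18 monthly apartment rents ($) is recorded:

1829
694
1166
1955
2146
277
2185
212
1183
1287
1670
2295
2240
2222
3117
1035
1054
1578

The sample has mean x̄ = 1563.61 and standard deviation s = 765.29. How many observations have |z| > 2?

1

Cutoffs: x̄ ± 2s = [33.03, 3094.19].
Outside the cutoffs: 3117.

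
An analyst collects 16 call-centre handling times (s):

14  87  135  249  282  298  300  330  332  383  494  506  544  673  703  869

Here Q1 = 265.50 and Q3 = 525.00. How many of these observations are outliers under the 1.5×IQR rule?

0

IQR = 259.50; fences at 265.50 − 389.25 = -123.75 and 525.00 + 389.25 = 914.25.
Every value lies within the cutoffs.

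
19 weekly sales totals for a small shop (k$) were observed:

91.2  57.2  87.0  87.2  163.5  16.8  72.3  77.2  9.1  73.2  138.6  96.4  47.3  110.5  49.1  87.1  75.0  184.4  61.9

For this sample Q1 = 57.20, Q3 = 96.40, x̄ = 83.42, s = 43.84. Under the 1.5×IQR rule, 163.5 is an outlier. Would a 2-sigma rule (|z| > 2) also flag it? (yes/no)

no

z = (163.5 − 83.42) / 43.84 = 1.83.
|z| = 1.83 ≤ 2.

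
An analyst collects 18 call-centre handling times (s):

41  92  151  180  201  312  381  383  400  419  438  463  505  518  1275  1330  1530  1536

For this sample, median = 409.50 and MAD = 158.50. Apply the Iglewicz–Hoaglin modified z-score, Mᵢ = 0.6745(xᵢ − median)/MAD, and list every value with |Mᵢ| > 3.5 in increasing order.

|Mᵢ| > 3.5 ⇔ |xᵢ − 409.50| > 3.5·158.50/0.6745 = 822.46.
So outliers lie outside [-412.96, 1231.96].
1275: M = 3.68 → outlier.
1330: M = 3.92 → outlier.
1530: M = 4.77 → outlier.
1536: M = 4.79 → outlier.

1275, 1330, 1530, 1536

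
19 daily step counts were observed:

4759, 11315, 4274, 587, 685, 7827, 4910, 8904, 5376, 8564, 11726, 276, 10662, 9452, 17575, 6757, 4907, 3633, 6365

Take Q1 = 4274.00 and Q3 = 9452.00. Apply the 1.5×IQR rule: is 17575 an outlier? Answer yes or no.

IQR = Q3 − Q1 = 9452.00 − 4274.00 = 5178.00.
Lower fence = Q1 − 1.5·IQR = 4274.00 − 7767.00 = -3493.00.
Upper fence = Q3 + 1.5·IQR = 9452.00 + 7767.00 = 17219.00.
17575 lies above the upper fence.

yes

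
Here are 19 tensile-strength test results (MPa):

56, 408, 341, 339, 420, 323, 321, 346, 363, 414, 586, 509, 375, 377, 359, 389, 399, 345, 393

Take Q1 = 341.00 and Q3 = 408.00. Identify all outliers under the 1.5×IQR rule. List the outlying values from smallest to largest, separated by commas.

IQR = Q3 − Q1 = 408.00 − 341.00 = 67.00.
Lower fence = Q1 − 1.5·IQR = 341.00 − 100.50 = 240.50.
Upper fence = Q3 + 1.5·IQR = 408.00 + 100.50 = 508.50.
56 < 240.50 → outlier.
509 > 508.50 → outlier.
586 > 508.50 → outlier.
All remaining values lie within [240.50, 508.50].

56, 509, 586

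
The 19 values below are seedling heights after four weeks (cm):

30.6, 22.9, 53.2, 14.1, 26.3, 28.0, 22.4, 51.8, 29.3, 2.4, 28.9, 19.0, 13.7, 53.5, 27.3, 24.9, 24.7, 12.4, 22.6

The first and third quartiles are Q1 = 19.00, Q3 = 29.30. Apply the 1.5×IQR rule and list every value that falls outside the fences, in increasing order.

2.4, 51.8, 53.2, 53.5

IQR = Q3 − Q1 = 29.30 − 19.00 = 10.30.
Lower fence = Q1 − 1.5·IQR = 19.00 − 15.45 = 3.55.
Upper fence = Q3 + 1.5·IQR = 29.30 + 15.45 = 44.75.
2.4 < 3.55 → outlier.
51.8 > 44.75 → outlier.
53.2 > 44.75 → outlier.
53.5 > 44.75 → outlier.
All remaining values lie within [3.55, 44.75].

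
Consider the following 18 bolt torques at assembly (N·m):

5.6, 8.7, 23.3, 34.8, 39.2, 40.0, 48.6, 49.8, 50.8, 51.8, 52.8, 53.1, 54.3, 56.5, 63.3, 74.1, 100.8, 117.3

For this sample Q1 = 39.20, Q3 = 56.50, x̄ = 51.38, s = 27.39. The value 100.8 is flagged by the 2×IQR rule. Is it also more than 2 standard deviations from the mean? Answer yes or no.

z = (100.8 − 51.38) / 27.39 = 1.80.
|z| = 1.80 ≤ 2.

no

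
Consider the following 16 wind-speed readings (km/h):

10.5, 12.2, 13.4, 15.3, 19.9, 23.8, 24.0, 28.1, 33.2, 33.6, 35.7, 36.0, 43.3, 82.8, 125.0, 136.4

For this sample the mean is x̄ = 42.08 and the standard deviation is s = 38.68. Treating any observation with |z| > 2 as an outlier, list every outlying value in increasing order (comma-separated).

125.0, 136.4

Cutoffs at x̄ ± 2s: 42.08 ± 2·38.68 = [-35.28, 119.44].
125.0: z = 2.14, |z| > 2 → outlier.
136.4: z = 2.44, |z| > 2 → outlier.
Every other value lies within [-35.28, 119.44].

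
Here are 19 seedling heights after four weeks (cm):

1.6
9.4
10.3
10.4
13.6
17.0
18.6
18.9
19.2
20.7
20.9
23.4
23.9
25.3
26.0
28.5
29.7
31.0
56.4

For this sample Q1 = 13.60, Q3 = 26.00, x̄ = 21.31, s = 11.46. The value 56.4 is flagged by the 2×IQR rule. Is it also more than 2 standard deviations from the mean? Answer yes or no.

yes

z = (56.4 − 21.31) / 11.46 = 3.06.
|z| = 3.06 > 2.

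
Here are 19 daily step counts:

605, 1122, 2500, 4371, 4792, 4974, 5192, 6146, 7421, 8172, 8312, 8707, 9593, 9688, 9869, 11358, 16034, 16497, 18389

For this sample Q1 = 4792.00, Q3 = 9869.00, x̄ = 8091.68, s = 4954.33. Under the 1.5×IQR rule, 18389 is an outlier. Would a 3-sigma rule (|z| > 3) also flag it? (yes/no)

z = (18389 − 8091.68) / 4954.33 = 2.08.
|z| = 2.08 ≤ 3.

no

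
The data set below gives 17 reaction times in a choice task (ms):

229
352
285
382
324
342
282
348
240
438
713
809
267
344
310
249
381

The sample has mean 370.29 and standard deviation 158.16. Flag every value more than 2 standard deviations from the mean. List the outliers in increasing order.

713, 809

Cutoffs at x̄ ± 2s: 370.29 ± 2·158.16 = [53.97, 686.61].
713: z = 2.17, |z| > 2 → outlier.
809: z = 2.77, |z| > 2 → outlier.
Every other value lies within [53.97, 686.61].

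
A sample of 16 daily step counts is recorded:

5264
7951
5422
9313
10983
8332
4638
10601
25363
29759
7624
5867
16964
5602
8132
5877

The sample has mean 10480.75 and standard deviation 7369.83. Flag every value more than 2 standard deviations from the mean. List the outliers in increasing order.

Cutoffs at x̄ ± 2s: 10480.75 ± 2·7369.83 = [-4258.91, 25220.41].
25363: z = 2.02, |z| > 2 → outlier.
29759: z = 2.62, |z| > 2 → outlier.
Every other value lies within [-4258.91, 25220.41].

25363, 29759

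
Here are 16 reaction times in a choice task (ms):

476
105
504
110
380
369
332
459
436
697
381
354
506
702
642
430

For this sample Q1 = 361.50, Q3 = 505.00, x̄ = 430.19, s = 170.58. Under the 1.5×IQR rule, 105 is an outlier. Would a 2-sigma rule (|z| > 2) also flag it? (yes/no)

z = (105 − 430.19) / 170.58 = -1.91.
|z| = 1.91 ≤ 2.

no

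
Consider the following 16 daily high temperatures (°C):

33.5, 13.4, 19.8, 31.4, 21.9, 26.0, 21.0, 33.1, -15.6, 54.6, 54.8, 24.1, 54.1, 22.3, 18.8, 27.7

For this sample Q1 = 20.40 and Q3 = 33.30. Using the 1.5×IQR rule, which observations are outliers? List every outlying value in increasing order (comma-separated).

IQR = Q3 − Q1 = 33.30 − 20.40 = 12.90.
Lower fence = Q1 − 1.5·IQR = 20.40 − 19.35 = 1.05.
Upper fence = Q3 + 1.5·IQR = 33.30 + 19.35 = 52.65.
-15.6 < 1.05 → outlier.
54.1 > 52.65 → outlier.
54.6 > 52.65 → outlier.
54.8 > 52.65 → outlier.
All remaining values lie within [1.05, 52.65].

-15.6, 54.1, 54.6, 54.8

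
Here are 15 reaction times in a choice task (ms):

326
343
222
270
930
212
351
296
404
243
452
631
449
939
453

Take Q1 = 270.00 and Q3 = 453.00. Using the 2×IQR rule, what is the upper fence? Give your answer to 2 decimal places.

IQR = Q3 − Q1 = 453.00 − 270.00 = 183.00.
Lower fence = Q1 − 2·IQR = 270.00 − 366.00 = -96.00.
Upper fence = Q3 + 2·IQR = 453.00 + 366.00 = 819.00.

819.00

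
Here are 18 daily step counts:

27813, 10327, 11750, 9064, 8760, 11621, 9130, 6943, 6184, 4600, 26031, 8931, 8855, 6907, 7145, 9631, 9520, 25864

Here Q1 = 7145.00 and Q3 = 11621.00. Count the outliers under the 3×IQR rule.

3

IQR = 4476.00; fences at 7145.00 − 13428.00 = -6283.00 and 11621.00 + 13428.00 = 25049.00.
Outside the cutoffs: 25864, 26031, 27813.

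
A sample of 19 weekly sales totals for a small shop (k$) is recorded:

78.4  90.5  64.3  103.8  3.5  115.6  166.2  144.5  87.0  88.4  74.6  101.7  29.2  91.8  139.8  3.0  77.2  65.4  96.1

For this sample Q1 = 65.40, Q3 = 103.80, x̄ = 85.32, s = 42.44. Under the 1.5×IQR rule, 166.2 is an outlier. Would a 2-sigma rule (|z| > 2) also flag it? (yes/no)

no

z = (166.2 − 85.32) / 42.44 = 1.91.
|z| = 1.91 ≤ 2.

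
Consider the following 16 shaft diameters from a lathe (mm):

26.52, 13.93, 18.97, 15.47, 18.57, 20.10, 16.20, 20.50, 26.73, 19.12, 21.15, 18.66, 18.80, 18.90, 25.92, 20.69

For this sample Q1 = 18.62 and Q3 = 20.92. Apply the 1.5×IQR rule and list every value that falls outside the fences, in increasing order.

13.93, 25.92, 26.52, 26.73

IQR = Q3 − Q1 = 20.92 − 18.62 = 2.30.
Lower fence = Q1 − 1.5·IQR = 18.62 − 3.45 = 15.17.
Upper fence = Q3 + 1.5·IQR = 20.92 + 3.45 = 24.37.
13.93 < 15.17 → outlier.
25.92 > 24.37 → outlier.
26.52 > 24.37 → outlier.
26.73 > 24.37 → outlier.
All remaining values lie within [15.17, 24.37].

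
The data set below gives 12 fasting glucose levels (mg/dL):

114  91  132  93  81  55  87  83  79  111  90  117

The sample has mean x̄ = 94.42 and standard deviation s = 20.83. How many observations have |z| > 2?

0

Cutoffs: x̄ ± 2s = [52.76, 136.08].
Every value lies within the cutoffs.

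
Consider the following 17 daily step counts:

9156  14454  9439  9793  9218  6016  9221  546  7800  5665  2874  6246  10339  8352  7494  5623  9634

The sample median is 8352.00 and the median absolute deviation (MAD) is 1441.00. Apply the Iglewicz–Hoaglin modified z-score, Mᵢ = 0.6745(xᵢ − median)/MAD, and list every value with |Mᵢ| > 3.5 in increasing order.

|Mᵢ| > 3.5 ⇔ |xᵢ − 8352.00| > 3.5·1441.00/0.6745 = 7477.39.
So outliers lie outside [874.61, 15829.39].
546: M = -3.65 → outlier.

546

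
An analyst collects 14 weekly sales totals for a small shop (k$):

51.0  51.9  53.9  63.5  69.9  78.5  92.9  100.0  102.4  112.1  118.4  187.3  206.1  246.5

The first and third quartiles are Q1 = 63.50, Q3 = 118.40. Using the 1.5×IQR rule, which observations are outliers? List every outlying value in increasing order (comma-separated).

206.1, 246.5

IQR = Q3 − Q1 = 118.40 − 63.50 = 54.90.
Lower fence = Q1 − 1.5·IQR = 63.50 − 82.35 = -18.85.
Upper fence = Q3 + 1.5·IQR = 118.40 + 82.35 = 200.75.
206.1 > 200.75 → outlier.
246.5 > 200.75 → outlier.
All remaining values lie within [-18.85, 200.75].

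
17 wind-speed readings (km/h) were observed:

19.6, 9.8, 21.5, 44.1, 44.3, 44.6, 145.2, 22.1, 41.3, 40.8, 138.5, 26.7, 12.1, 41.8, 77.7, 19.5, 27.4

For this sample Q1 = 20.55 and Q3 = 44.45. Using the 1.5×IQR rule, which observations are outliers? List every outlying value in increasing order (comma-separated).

138.5, 145.2

IQR = Q3 − Q1 = 44.45 − 20.55 = 23.90.
Lower fence = Q1 − 1.5·IQR = 20.55 − 35.85 = -15.30.
Upper fence = Q3 + 1.5·IQR = 44.45 + 35.85 = 80.30.
138.5 > 80.30 → outlier.
145.2 > 80.30 → outlier.
All remaining values lie within [-15.30, 80.30].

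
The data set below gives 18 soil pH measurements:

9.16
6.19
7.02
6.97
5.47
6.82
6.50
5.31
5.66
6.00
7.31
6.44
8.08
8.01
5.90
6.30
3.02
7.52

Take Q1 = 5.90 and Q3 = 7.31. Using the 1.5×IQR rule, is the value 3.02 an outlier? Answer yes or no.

yes

IQR = Q3 − Q1 = 7.31 − 5.90 = 1.41.
Lower fence = Q1 − 1.5·IQR = 5.90 − 2.115 = 3.785.
Upper fence = Q3 + 1.5·IQR = 7.31 + 2.115 = 9.425.
3.02 lies below the lower fence.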